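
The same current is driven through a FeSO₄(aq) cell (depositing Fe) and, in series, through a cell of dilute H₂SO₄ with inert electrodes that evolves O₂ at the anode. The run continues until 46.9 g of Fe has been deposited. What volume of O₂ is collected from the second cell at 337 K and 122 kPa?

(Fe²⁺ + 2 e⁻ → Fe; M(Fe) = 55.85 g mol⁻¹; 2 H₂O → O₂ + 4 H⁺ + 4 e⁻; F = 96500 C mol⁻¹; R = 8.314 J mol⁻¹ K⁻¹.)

9.64 L

n(Fe) = 46.9 / 55.85 = 0.8397 mol, so n(e⁻) = 2 × 0.8397 = 1.679 mol.
The cells are in series, so the same 1.679 mol of electrons passes through the second cell.
2 H₂O → O₂ + 4 H⁺ + 4 e⁻ — 4 mol e⁻ per mol O₂, so n(O₂) = 1.679/4 = 0.4199 mol.
V = nRT/P = (0.4199 × 8.314 × 337) / (122 × 10³) = 0.00964 m³ = 9.64 L.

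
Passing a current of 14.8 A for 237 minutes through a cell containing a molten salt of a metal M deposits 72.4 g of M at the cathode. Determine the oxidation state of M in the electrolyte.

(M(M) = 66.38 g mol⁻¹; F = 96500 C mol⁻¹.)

+2

Q = I·t = 14.80 A × 14220 s = 210500 C, so n(e⁻) = 210500/96500 = 2.181 mol.
n(M) deposited = 72.4 / 66.38 = 1.091 mol.
Electrons per atom = n(e⁻)/n(M) = 2.181 / 1.091 = 2.00 ≈ 2, so the ion is M²⁺.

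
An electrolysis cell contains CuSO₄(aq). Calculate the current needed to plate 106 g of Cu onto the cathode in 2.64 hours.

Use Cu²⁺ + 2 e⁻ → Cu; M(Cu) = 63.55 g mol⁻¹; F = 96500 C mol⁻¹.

33.9 A

n(Cu) = 106 / 63.55 = 1.668 mol.
n(e⁻) = 2 × 1.668 = 3.336 mol.
Q = n(e⁻)·F = 3.336 × 96500 = 321900 C.
I = Q/t = 321900 / 9504.0 s = 33.9 A.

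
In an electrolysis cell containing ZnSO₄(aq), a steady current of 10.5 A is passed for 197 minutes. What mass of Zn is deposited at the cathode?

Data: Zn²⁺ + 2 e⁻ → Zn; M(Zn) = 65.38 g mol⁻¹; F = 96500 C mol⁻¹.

42.0 g

Q = I·t = 10.50 A × 11820 s = 124100 C.
n(e⁻) = Q/F = 124100 / 96500 = 1.286 mol.
Zn²⁺ + 2 e⁻ → Zn, so n(Zn) = n(e⁻)/2 = 0.6431 mol.
m = n·M = 0.6431 × 65.38 = 42.0 g.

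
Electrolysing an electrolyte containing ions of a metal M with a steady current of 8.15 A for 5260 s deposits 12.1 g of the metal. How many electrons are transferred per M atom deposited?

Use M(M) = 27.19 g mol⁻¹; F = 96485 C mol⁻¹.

1

Q = I·t = 8.150 A × 5260.0 s = 42870 C, so n(e⁻) = 42870/96485 = 0.4443 mol.
n(M) deposited = 12.1 / 27.19 = 0.4450 mol.
Electrons per atom = n(e⁻)/n(M) = 0.4443 / 0.4450 = 0.998 ≈ 1, so the ion is M⁺.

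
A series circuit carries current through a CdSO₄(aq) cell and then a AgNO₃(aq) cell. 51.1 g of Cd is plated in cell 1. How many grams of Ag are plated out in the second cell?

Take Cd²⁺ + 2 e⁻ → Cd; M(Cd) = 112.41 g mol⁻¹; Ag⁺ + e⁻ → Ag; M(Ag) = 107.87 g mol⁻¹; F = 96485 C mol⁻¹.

n(Cd) = 51.1 / 112.41 = 0.4546 mol.
Since Cd²⁺ + 2 e⁻ → Cd, n(e⁻) passed = 2 × 0.4546 = 0.9092 mol.
Cells in series carry the same charge, so the same 0.9092 mol of electrons passes through cell 2.
Ag⁺ + e⁻ → Ag, so n(Ag) = 0.9092 / 1 = 0.9092 mol.
m(Ag) = 0.9092 × 107.87 = 98.1 g.

98.1 g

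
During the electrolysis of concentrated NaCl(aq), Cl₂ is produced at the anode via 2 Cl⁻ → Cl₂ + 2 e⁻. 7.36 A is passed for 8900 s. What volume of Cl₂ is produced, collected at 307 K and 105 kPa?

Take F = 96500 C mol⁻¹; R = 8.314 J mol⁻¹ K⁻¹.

Q = I·t = 7.360 A × 8900.0 s = 65500 C.
n(e⁻) = Q/F = 65500 / 96500 = 0.6788 mol.
2 electrons are transferred per Cl₂ molecule, so n(Cl₂) = 0.6788 / 2 = 0.3394 mol.
V = nRT/P = (0.3394 × 8.314 × 307) / (105 × 10³ Pa) = 0.00825 m³ = 8.25 L.

8.25 L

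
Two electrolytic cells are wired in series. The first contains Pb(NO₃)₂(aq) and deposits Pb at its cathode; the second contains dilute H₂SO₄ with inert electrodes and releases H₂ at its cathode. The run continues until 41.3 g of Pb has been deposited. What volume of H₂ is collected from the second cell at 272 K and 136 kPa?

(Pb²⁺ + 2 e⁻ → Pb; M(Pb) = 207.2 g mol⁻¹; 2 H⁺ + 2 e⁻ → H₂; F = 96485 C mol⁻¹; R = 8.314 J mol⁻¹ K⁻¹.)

n(Pb) = 41.3 / 207.2 = 0.1993 mol, so n(e⁻) = 2 × 0.1993 = 0.3986 mol.
The cells are in series, so the same 0.3986 mol of electrons passes through the second cell.
2 H⁺ + 2 e⁻ → H₂ — 2 mol e⁻ per mol H₂, so n(H₂) = 0.3986/2 = 0.1993 mol.
V = nRT/P = (0.1993 × 8.314 × 272) / (136 × 10³) = 0.00331 m³ = 3.31 L.

3.31 L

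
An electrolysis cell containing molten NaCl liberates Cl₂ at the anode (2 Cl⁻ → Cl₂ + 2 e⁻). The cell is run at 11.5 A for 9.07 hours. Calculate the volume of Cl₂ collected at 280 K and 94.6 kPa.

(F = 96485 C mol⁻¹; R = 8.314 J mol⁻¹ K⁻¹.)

Q = I·t = 11.50 A × 32652 s = 375500 C.
n(e⁻) = Q/F = 375500 / 96485 = 3.892 mol.
2 electrons are transferred per Cl₂ molecule, so n(Cl₂) = 3.892 / 2 = 1.946 mol.
V = nRT/P = (1.946 × 8.314 × 280) / (94.6 × 10³ Pa) = 0.0479 m³ = 47.9 L.

47.9 L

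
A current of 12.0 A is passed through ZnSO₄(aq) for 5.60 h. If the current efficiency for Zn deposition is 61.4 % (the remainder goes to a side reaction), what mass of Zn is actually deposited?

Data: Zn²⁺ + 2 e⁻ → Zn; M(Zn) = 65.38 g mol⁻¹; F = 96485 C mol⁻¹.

Q = I·t = 12.00 × 20160 = 241900 C.
n(e⁻) = 241900/96485 = 2.507 mol; theoretically n(Zn) = 2.507/2 = 1.254 mol, m_theo = 81.96 g.
At 61.4 % efficiency, m_actual = 0.614 × 81.96 = 50.3 g.

50.3 g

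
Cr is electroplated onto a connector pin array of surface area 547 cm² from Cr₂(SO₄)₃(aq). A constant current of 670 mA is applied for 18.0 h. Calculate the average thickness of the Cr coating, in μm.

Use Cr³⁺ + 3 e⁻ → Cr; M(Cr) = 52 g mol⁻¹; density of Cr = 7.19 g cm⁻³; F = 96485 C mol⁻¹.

Q = I·t = 0.6700 × 64800 = 43420 C; n(e⁻) = 0.4500 mol.
n(Cr) = n(e⁻)/3 = 0.1500 mol, so m = 0.1500 × 52 = 7.800 g.
Volume = m/ρ = 7.800 / 7.19 = 1.085 cm³.
Thickness = V/A = 1.085 / 547 = 0.00198 cm = 19.8 μm.

19.8 μm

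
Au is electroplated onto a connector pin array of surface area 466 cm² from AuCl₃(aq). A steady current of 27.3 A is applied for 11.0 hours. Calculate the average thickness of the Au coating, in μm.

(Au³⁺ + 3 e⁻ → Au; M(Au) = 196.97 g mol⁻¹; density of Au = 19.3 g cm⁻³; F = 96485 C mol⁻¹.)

818 μm

Q = I·t = 27.30 × 39600 = 1081000 C; n(e⁻) = 11.20 mol.
n(Au) = n(e⁻)/3 = 3.735 mol, so m = 3.735 × 196.97 = 735.7 g.
Volume = m/ρ = 735.7 / 19.3 = 38.12 cm³.
Thickness = V/A = 38.12 / 466 = 0.0818 cm = 818 μm.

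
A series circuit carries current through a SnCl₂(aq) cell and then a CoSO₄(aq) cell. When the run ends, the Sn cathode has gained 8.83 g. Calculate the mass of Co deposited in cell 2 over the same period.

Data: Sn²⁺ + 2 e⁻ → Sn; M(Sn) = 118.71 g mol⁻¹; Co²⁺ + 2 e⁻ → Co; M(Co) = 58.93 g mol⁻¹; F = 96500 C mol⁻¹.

4.38 g

n(Sn) = 8.83 / 118.71 = 0.07438 mol.
Since Sn²⁺ + 2 e⁻ → Sn, n(e⁻) passed = 2 × 0.07438 = 0.1488 mol.
Cells in series carry the same charge, so the same 0.1488 mol of electrons passes through cell 2.
Co²⁺ + 2 e⁻ → Co, so n(Co) = 0.1488 / 2 = 0.07438 mol.
m(Co) = 0.07438 × 58.93 = 4.38 g.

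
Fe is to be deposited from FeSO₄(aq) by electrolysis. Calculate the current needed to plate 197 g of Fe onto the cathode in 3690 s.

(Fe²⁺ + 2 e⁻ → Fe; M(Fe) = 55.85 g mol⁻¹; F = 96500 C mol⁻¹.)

184 A

n(Fe) = 197 / 55.85 = 3.527 mol.
n(e⁻) = 2 × 3.527 = 7.055 mol.
Q = n(e⁻)·F = 7.055 × 96500 = 680800 C.
I = Q/t = 680800 / 3690.0 s = 184 A.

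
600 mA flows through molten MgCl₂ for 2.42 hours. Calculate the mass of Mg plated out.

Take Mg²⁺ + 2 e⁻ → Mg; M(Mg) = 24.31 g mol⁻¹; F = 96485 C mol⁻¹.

0.659 g

Q = I·t = 0.6000 A × 8712.0 s = 5227 C.
n(e⁻) = Q/F = 5227 / 96485 = 0.05418 mol.
Mg²⁺ + 2 e⁻ → Mg, so n(Mg) = n(e⁻)/2 = 0.02709 mol.
m = n·M = 0.02709 × 24.31 = 0.659 g.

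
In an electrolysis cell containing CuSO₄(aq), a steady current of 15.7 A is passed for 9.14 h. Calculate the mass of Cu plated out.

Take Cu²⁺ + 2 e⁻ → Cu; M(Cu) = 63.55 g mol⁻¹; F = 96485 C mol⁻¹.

Q = I·t = 15.70 A × 32904 s = 516600 C.
n(e⁻) = Q/F = 516600 / 96485 = 5.354 mol.
Cu²⁺ + 2 e⁻ → Cu, so n(Cu) = n(e⁻)/2 = 2.677 mol.
m = n·M = 2.677 × 63.55 = 170 g.

170 g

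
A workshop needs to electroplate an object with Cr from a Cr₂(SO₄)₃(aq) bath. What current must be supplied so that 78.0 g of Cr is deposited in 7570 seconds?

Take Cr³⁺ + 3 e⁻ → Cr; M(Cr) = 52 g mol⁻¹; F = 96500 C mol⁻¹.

n(Cr) = 78.0 / 52 = 1.500 mol.
n(e⁻) = 3 × 1.500 = 4.500 mol.
Q = n(e⁻)·F = 4.500 × 96500 = 434200 C.
I = Q/t = 434200 / 7570.0 s = 57.4 A.

57.4 A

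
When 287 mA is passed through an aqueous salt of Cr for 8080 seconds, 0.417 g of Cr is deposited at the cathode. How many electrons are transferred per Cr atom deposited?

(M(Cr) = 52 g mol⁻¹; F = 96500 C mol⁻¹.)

3

Q = I·t = 0.2870 A × 8080.0 s = 2319 C, so n(e⁻) = 2319/96500 = 0.02403 mol.
n(Cr) deposited = 0.417 / 52 = 0.008019 mol.
Electrons per atom = n(e⁻)/n(Cr) = 0.02403 / 0.008019 = 3.00 ≈ 3, so the ion is Cr³⁺.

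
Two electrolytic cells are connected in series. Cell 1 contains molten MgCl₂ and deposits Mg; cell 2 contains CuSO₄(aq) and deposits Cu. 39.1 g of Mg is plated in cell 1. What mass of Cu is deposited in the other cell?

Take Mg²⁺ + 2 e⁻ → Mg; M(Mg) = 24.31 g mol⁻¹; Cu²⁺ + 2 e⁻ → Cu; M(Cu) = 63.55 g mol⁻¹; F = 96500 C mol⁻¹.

n(Mg) = 39.1 / 24.31 = 1.608 mol.
Since Mg²⁺ + 2 e⁻ → Mg, n(e⁻) passed = 2 × 1.608 = 3.217 mol.
Cells in series carry the same charge, so the same 3.217 mol of electrons passes through cell 2.
Cu²⁺ + 2 e⁻ → Cu, so n(Cu) = 3.217 / 2 = 1.608 mol.
m(Cu) = 1.608 × 63.55 = 102 g.

102 g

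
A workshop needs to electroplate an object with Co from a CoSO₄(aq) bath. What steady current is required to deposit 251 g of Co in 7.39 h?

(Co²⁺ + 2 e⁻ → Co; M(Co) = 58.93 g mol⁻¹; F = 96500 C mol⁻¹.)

30.9 A

n(Co) = 251 / 58.93 = 4.259 mol.
n(e⁻) = 2 × 4.259 = 8.519 mol.
Q = n(e⁻)·F = 8.519 × 96500 = 822000 C.
I = Q/t = 822000 / 26604 s = 30.9 A.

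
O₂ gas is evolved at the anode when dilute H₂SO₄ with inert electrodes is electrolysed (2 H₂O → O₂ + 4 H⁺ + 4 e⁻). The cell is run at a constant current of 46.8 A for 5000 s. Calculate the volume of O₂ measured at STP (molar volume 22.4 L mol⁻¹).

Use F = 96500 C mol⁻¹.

Q = I·t = 46.80 A × 5000.0 s = 234000 C.
n(e⁻) = Q/F = 234000 / 96500 = 2.425 mol.
4 electrons are transferred per O₂ molecule, so n(O₂) = 2.425 / 4 = 0.6062 mol.
V = n × V_m = 0.6062 × 22.4 = 13.6 L.

13.6 L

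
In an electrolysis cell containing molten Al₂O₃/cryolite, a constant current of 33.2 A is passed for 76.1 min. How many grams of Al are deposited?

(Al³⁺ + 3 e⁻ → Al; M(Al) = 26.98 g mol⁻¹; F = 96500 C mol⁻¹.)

Q = I·t = 33.20 A × 4566.0 s = 151600 C.
n(e⁻) = Q/F = 151600 / 96500 = 1.571 mol.
Al³⁺ + 3 e⁻ → Al, so n(Al) = n(e⁻)/3 = 0.5236 mol.
m = n·M = 0.5236 × 26.98 = 14.1 g.

14.1 g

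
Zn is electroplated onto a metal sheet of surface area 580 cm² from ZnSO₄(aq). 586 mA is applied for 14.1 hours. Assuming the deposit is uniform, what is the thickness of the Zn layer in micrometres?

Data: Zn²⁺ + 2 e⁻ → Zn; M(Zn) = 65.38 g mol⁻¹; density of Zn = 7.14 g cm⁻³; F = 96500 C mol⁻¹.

24.3 μm

Q = I·t = 0.5860 × 50760 = 29750 C; n(e⁻) = 0.3082 mol.
n(Zn) = n(e⁻)/2 = 0.1541 mol, so m = 0.1541 × 65.38 = 10.08 g.
Volume = m/ρ = 10.08 / 7.14 = 1.411 cm³.
Thickness = V/A = 1.411 / 580 = 0.00243 cm = 24.3 μm.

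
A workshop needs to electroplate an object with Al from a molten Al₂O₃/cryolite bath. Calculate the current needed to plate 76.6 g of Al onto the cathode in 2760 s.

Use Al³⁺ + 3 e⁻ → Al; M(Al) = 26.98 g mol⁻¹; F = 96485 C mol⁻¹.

298 A

n(Al) = 76.6 / 26.98 = 2.839 mol.
n(e⁻) = 3 × 2.839 = 8.517 mol.
Q = n(e⁻)·F = 8.517 × 96485 = 821800 C.
I = Q/t = 821800 / 2760.0 s = 298 A.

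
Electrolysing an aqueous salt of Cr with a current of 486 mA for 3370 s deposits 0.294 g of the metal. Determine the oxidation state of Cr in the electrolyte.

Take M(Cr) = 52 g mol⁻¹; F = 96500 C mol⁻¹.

Q = I·t = 0.4860 A × 3370.0 s = 1638 C, so n(e⁻) = 1638/96500 = 0.01697 mol.
n(Cr) deposited = 0.294 / 52 = 0.005654 mol.
Electrons per atom = n(e⁻)/n(Cr) = 0.01697 / 0.005654 = 3.00 ≈ 3, so the ion is Cr³⁺.

+3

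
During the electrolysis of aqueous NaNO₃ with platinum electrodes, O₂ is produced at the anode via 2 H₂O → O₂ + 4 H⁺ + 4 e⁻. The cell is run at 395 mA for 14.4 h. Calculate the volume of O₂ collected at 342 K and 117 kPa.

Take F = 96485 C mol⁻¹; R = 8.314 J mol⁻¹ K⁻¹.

1.29 L

Q = I·t = 0.3950 A × 51840 s = 20480 C.
n(e⁻) = Q/F = 20480 / 96485 = 0.2122 mol.
4 electrons are transferred per O₂ molecule, so n(O₂) = 0.2122 / 4 = 0.05306 mol.
V = nRT/P = (0.05306 × 8.314 × 342) / (117 × 10³ Pa) = 0.00129 m³ = 1.29 L.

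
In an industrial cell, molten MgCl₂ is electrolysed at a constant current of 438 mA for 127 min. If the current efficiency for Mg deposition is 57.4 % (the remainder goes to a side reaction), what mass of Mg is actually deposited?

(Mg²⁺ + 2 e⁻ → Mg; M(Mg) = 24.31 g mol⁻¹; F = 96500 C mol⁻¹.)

0.241 g

Q = I·t = 0.4380 × 7620.0 = 3338 C.
n(e⁻) = 3338/96500 = 0.03459 mol; theoretically n(Mg) = 0.03459/2 = 0.01729 mol, m_theo = 0.4204 g.
At 57.4 % efficiency, m_actual = 0.574 × 0.4204 = 0.241 g.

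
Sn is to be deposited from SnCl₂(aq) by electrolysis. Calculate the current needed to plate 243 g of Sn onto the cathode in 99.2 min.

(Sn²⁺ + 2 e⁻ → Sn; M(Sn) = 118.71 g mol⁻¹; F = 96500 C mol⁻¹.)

n(Sn) = 243 / 118.71 = 2.047 mol.
n(e⁻) = 2 × 2.047 = 4.094 mol.
Q = n(e⁻)·F = 4.094 × 96500 = 395100 C.
I = Q/t = 395100 / 5952.0 s = 66.4 A.

66.4 A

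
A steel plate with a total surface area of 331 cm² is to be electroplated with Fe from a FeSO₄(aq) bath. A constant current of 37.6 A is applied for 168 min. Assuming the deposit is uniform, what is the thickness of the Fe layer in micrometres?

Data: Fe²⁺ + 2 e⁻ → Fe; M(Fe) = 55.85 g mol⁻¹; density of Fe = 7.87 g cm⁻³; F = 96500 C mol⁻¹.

Q = I·t = 37.60 × 10080 = 379000 C; n(e⁻) = 3.928 mol.
n(Fe) = n(e⁻)/2 = 1.964 mol, so m = 1.964 × 55.85 = 109.7 g.
Volume = m/ρ = 109.7 / 7.87 = 13.94 cm³.
Thickness = V/A = 13.94 / 331 = 0.0421 cm = 421 μm.

421 μm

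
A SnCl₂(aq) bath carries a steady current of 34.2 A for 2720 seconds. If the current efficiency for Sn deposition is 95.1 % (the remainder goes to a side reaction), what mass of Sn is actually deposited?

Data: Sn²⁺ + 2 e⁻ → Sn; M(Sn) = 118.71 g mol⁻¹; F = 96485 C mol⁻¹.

54.4 g

Q = I·t = 34.20 × 2720.0 = 93020 C.
n(e⁻) = 93020/96485 = 0.9641 mol; theoretically n(Sn) = 0.9641/2 = 0.4821 mol, m_theo = 57.23 g.
At 95.1 % efficiency, m_actual = 0.951 × 57.23 = 54.4 g.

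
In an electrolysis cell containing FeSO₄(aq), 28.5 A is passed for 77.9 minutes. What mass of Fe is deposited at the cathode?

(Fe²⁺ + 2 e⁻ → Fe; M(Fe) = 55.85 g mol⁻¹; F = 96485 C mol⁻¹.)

Q = I·t = 28.50 A × 4674.0 s = 133200 C.
n(e⁻) = Q/F = 133200 / 96485 = 1.381 mol.
Fe²⁺ + 2 e⁻ → Fe, so n(Fe) = n(e⁻)/2 = 0.6903 mol.
m = n·M = 0.6903 × 55.85 = 38.6 g.

38.6 g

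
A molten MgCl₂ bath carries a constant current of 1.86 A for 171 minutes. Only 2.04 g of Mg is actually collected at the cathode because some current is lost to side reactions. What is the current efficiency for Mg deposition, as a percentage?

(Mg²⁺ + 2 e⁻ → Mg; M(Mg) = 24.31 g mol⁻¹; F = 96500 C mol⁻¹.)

Q = I·t = 1.860 × 10260 = 19080 C; n(e⁻) = 19080/96500 = 0.1978 mol.
Theoretical n(Mg) = n(e⁻)/2 = 0.09888 mol, i.e. m_theo = 0.09888 × 24.31 = 2.404 g.
Efficiency = m_actual / m_theo = 2.04 / 2.404 = 84.9 %.

84.9 %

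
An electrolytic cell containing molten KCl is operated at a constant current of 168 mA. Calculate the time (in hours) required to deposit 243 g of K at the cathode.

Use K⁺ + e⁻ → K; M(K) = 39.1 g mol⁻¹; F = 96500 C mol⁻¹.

n(K) = m/M = 243 / 39.1 = 6.215 mol.
Each K atom requires 1 electron, so n(e⁻) = 1 × 6.215 = 6.215 mol.
Q = n(e⁻)·F = 6.215 × 96500 = 599700 C.
t = Q/I = 599700 / 0.1680 A = 3570000 s = 992 h.

992 h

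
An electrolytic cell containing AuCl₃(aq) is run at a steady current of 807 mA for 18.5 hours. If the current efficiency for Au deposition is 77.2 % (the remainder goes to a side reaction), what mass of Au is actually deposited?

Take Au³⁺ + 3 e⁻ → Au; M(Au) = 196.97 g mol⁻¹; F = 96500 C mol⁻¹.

Q = I·t = 0.8070 × 66600 = 53750 C.
n(e⁻) = 53750/96500 = 0.5570 mol; theoretically n(Au) = 0.5570/3 = 0.1857 mol, m_theo = 36.57 g.
At 77.2 % efficiency, m_actual = 0.772 × 36.57 = 28.2 g.

28.2 g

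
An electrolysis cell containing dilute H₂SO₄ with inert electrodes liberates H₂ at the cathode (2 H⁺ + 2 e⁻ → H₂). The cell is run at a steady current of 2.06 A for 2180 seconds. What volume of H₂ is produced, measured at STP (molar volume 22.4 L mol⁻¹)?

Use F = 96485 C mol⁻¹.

0.521 L

Q = I·t = 2.060 A × 2180.0 s = 4491 C.
n(e⁻) = Q/F = 4491 / 96485 = 0.04654 mol.
2 electrons are transferred per H₂ molecule, so n(H₂) = 0.04654 / 2 = 0.02327 mol.
V = n × V_m = 0.02327 × 22.4 = 0.521 L.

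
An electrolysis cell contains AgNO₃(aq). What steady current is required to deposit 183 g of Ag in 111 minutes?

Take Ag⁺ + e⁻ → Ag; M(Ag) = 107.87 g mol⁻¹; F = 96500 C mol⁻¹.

24.6 A

n(Ag) = 183 / 107.87 = 1.696 mol.
n(e⁻) = 1 × 1.696 = 1.696 mol.
Q = n(e⁻)·F = 1.696 × 96500 = 163700 C.
I = Q/t = 163700 / 6660.0 s = 24.6 A.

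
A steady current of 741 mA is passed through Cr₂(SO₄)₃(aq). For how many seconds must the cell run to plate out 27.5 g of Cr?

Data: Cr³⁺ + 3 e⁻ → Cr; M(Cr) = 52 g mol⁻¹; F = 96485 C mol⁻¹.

n(Cr) = m/M = 27.5 / 52 = 0.5288 mol.
Each Cr atom requires 3 electrons, so n(e⁻) = 3 × 0.5288 = 1.587 mol.
Q = n(e⁻)·F = 1.587 × 96485 = 153100 C.
t = Q/I = 153100 / 0.7410 A = 206600 s.

2.07 × 10⁵ s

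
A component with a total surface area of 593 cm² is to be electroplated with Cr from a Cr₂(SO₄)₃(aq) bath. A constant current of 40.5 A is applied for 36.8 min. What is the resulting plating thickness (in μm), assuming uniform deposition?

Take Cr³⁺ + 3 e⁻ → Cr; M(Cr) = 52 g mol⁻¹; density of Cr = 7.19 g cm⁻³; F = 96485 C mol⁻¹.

Q = I·t = 40.50 × 2208.0 = 89420 C; n(e⁻) = 0.9268 mol.
n(Cr) = n(e⁻)/3 = 0.3089 mol, so m = 0.3089 × 52 = 16.06 g.
Volume = m/ρ = 16.06 / 7.19 = 2.234 cm³.
Thickness = V/A = 2.234 / 593 = 0.00377 cm = 37.7 μm.

37.7 μm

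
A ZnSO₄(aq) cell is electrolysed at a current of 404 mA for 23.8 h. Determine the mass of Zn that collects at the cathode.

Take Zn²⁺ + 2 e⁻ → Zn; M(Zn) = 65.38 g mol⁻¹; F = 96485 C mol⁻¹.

11.7 g

Q = I·t = 0.4040 A × 85680 s = 34610 C.
n(e⁻) = Q/F = 34610 / 96485 = 0.3588 mol.
Zn²⁺ + 2 e⁻ → Zn, so n(Zn) = n(e⁻)/2 = 0.1794 mol.
m = n·M = 0.1794 × 65.38 = 11.7 g.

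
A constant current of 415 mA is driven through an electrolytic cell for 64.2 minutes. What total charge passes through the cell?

1600 C

Q = I·t = 0.4150 A × 3852.0 s = 1600 C.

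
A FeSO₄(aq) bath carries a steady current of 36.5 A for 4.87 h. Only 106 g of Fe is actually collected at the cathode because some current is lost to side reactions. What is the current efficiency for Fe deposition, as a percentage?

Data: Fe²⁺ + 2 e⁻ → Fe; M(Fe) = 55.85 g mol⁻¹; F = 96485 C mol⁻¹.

Q = I·t = 36.50 × 17532 = 639900 C; n(e⁻) = 639900/96485 = 6.632 mol.
Theoretical n(Fe) = n(e⁻)/2 = 3.316 mol, i.e. m_theo = 3.316 × 55.85 = 185.2 g.
Efficiency = m_actual / m_theo = 106 / 185.2 = 57.2 %.

57.2 %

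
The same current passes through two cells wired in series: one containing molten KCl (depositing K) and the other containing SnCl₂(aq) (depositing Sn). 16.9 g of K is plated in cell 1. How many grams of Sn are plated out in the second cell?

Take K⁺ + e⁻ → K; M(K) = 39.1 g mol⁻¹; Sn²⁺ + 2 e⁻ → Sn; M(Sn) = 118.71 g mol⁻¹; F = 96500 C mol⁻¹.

n(K) = 16.9 / 39.1 = 0.4322 mol.
Since K⁺ + e⁻ → K, n(e⁻) passed = 1 × 0.4322 = 0.4322 mol.
Cells in series carry the same charge, so the same 0.4322 mol of electrons passes through cell 2.
Sn²⁺ + 2 e⁻ → Sn, so n(Sn) = 0.4322 / 2 = 0.2161 mol.
m(Sn) = 0.2161 × 118.71 = 25.7 g.

25.7 g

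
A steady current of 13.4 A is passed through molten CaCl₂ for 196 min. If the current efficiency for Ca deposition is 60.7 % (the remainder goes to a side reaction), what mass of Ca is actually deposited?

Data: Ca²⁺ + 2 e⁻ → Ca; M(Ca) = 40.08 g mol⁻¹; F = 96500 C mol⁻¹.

19.9 g

Q = I·t = 13.40 × 11760 = 157600 C.
n(e⁻) = 157600/96500 = 1.633 mol; theoretically n(Ca) = 1.633/2 = 0.8165 mol, m_theo = 32.73 g.
At 60.7 % efficiency, m_actual = 0.607 × 32.73 = 19.9 g.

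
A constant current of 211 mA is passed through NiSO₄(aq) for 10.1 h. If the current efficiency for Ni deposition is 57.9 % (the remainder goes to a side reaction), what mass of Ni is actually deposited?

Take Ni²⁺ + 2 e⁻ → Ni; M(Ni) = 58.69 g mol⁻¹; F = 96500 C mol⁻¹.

Q = I·t = 0.2110 × 36360 = 7672 C.
n(e⁻) = 7672/96500 = 0.07950 mol; theoretically n(Ni) = 0.07950/2 = 0.03975 mol, m_theo = 2.333 g.
At 57.9 % efficiency, m_actual = 0.579 × 2.333 = 1.35 g.

1.35 g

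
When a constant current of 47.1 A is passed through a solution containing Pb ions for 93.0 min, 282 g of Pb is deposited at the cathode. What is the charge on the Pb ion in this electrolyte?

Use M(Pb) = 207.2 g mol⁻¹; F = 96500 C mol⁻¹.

Q = I·t = 47.10 A × 5580.0 s = 262800 C, so n(e⁻) = 262800/96500 = 2.724 mol.
n(Pb) deposited = 282 / 207.2 = 1.361 mol.
Electrons per atom = n(e⁻)/n(Pb) = 2.724 / 1.361 = 2.00 ≈ 2, so the ion is Pb²⁺.

+2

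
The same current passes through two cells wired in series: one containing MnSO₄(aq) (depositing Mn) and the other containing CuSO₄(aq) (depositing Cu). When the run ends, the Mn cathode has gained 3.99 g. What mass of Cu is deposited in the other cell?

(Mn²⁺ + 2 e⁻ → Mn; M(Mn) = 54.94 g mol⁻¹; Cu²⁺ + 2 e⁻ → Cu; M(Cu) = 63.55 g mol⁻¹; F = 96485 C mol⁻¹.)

n(Mn) = 3.99 / 54.94 = 0.07262 mol.
Since Mn²⁺ + 2 e⁻ → Mn, n(e⁻) passed = 2 × 0.07262 = 0.1452 mol.
Cells in series carry the same charge, so the same 0.1452 mol of electrons passes through cell 2.
Cu²⁺ + 2 e⁻ → Cu, so n(Cu) = 0.1452 / 2 = 0.07262 mol.
m(Cu) = 0.07262 × 63.55 = 4.62 g.

4.62 g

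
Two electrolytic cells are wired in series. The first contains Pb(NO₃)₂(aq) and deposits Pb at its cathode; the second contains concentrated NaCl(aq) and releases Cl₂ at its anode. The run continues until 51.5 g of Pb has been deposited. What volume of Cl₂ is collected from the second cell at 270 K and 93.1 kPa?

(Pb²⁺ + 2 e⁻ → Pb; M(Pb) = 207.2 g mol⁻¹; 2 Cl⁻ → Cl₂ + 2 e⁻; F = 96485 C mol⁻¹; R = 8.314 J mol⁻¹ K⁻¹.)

5.99 L

n(Pb) = 51.5 / 207.2 = 0.2486 mol, so n(e⁻) = 2 × 0.2486 = 0.4971 mol.
The cells are in series, so the same 0.4971 mol of electrons passes through the second cell.
2 Cl⁻ → Cl₂ + 2 e⁻ — 2 mol e⁻ per mol Cl₂, so n(Cl₂) = 0.4971/2 = 0.2486 mol.
V = nRT/P = (0.2486 × 8.314 × 270) / (93.1 × 10³) = 0.00599 m³ = 5.99 L.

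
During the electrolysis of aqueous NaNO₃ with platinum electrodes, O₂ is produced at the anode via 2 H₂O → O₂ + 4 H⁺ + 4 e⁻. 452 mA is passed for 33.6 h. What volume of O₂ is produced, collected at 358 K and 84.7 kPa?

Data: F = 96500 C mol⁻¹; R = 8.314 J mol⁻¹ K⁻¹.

Q = I·t = 0.4520 A × 120960 s = 54670 C.
n(e⁻) = Q/F = 54670 / 96500 = 0.5666 mol.
4 electrons are transferred per O₂ molecule, so n(O₂) = 0.5666 / 4 = 0.1416 mol.
V = nRT/P = (0.1416 × 8.314 × 358) / (84.7 × 10³ Pa) = 0.00498 m³ = 4.98 L.

4.98 L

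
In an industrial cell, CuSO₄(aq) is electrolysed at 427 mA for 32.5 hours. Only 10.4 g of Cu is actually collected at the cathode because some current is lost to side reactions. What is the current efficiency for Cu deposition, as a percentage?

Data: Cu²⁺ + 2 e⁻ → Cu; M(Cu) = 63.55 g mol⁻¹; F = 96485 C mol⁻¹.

63.2 %

Q = I·t = 0.4270 × 117000 = 49960 C; n(e⁻) = 49960/96485 = 0.5178 mol.
Theoretical n(Cu) = n(e⁻)/2 = 0.2589 mol, i.e. m_theo = 0.2589 × 63.55 = 16.45 g.
Efficiency = m_actual / m_theo = 10.4 / 16.45 = 63.2 %.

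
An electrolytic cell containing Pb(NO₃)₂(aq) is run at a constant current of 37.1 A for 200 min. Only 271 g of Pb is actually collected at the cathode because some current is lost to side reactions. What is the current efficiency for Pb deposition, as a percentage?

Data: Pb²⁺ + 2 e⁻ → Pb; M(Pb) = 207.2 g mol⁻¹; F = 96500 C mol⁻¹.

56.7 %

Q = I·t = 37.10 × 12000 = 445200 C; n(e⁻) = 445200/96500 = 4.613 mol.
Theoretical n(Pb) = n(e⁻)/2 = 2.307 mol, i.e. m_theo = 2.307 × 207.2 = 478.0 g.
Efficiency = m_actual / m_theo = 271 / 478.0 = 56.7 %.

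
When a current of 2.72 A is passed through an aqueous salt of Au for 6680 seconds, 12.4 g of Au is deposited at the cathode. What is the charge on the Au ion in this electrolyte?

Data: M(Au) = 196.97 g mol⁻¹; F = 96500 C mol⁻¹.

+3

Q = I·t = 2.720 A × 6680.0 s = 18170 C, so n(e⁻) = 18170/96500 = 0.1883 mol.
n(Au) deposited = 12.4 / 196.97 = 0.06295 mol.
Electrons per atom = n(e⁻)/n(Au) = 0.1883 / 0.06295 = 2.99 ≈ 3, so the ion is Au³⁺.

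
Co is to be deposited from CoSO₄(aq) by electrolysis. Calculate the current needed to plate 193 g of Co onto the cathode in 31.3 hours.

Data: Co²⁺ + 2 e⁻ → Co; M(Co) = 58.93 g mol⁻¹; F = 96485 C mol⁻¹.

5.61 A

n(Co) = 193 / 58.93 = 3.275 mol.
n(e⁻) = 2 × 3.275 = 6.550 mol.
Q = n(e⁻)·F = 6.550 × 96485 = 632000 C.
I = Q/t = 632000 / 112680 s = 5.61 A.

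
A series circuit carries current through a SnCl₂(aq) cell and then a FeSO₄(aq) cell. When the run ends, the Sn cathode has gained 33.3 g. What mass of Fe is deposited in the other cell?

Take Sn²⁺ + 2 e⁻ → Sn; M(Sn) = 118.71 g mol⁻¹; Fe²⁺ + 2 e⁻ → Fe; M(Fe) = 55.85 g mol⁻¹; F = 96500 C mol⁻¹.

n(Sn) = 33.3 / 118.71 = 0.2805 mol.
Since Sn²⁺ + 2 e⁻ → Sn, n(e⁻) passed = 2 × 0.2805 = 0.5610 mol.
Cells in series carry the same charge, so the same 0.5610 mol of electrons passes through cell 2.
Fe²⁺ + 2 e⁻ → Fe, so n(Fe) = 0.5610 / 2 = 0.2805 mol.
m(Fe) = 0.2805 × 55.85 = 15.7 g.

15.7 g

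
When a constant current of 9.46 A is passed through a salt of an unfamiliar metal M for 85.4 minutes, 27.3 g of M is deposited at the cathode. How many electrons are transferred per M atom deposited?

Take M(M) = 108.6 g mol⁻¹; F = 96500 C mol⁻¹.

2

Q = I·t = 9.460 A × 5124.0 s = 48470 C, so n(e⁻) = 48470/96500 = 0.5023 mol.
n(M) deposited = 27.3 / 108.6 = 0.2514 mol.
Electrons per atom = n(e⁻)/n(M) = 0.5023 / 0.2514 = 2.00 ≈ 2, so the ion is M²⁺.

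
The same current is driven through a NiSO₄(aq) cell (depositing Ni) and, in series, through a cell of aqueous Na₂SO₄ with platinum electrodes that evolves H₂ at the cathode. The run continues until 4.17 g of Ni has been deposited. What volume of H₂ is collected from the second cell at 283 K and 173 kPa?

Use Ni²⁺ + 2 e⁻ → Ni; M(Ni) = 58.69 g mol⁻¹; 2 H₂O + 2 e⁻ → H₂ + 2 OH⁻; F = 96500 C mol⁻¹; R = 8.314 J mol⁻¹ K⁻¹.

0.966 L

n(Ni) = 4.17 / 58.69 = 0.07105 mol, so n(e⁻) = 2 × 0.07105 = 0.1421 mol.
The cells are in series, so the same 0.1421 mol of electrons passes through the second cell.
2 H₂O + 2 e⁻ → H₂ + 2 OH⁻ — 2 mol e⁻ per mol H₂, so n(H₂) = 0.1421/2 = 0.07105 mol.
V = nRT/P = (0.07105 × 8.314 × 283) / (173 × 10³) = 9.66 × 10⁻⁴ m³ = 0.966 L.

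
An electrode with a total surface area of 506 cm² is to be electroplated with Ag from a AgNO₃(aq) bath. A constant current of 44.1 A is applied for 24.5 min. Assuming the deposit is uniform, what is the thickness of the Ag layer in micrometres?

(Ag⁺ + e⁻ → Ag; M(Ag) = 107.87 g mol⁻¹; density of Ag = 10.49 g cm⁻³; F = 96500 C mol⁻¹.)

Q = I·t = 44.10 × 1470.0 = 64830 C; n(e⁻) = 0.6718 mol.
n(Ag) = n(e⁻)/1 = 0.6718 mol, so m = 0.6718 × 107.87 = 72.47 g.
Volume = m/ρ = 72.47 / 10.49 = 6.908 cm³.
Thickness = V/A = 6.908 / 506 = 0.0137 cm = 137 μm.

137 μm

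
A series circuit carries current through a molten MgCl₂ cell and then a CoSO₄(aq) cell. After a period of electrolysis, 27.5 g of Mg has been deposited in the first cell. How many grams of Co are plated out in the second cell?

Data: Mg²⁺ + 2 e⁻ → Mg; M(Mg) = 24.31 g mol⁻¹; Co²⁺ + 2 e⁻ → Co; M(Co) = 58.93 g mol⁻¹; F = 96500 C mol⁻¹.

n(Mg) = 27.5 / 24.31 = 1.131 mol.
Since Mg²⁺ + 2 e⁻ → Mg, n(e⁻) passed = 2 × 1.131 = 2.262 mol.
Cells in series carry the same charge, so the same 2.262 mol of electrons passes through cell 2.
Co²⁺ + 2 e⁻ → Co, so n(Co) = 2.262 / 2 = 1.131 mol.
m(Co) = 1.131 × 58.93 = 66.7 g.

66.7 g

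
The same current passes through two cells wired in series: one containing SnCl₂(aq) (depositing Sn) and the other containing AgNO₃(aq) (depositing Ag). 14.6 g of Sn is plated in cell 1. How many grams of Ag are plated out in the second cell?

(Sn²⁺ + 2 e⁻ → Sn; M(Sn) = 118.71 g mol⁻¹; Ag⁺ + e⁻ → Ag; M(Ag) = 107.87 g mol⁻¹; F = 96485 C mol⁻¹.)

26.5 g

n(Sn) = 14.6 / 118.71 = 0.1230 mol.
Since Sn²⁺ + 2 e⁻ → Sn, n(e⁻) passed = 2 × 0.1230 = 0.2460 mol.
Cells in series carry the same charge, so the same 0.2460 mol of electrons passes through cell 2.
Ag⁺ + e⁻ → Ag, so n(Ag) = 0.2460 / 1 = 0.2460 mol.
m(Ag) = 0.2460 × 107.87 = 26.5 g.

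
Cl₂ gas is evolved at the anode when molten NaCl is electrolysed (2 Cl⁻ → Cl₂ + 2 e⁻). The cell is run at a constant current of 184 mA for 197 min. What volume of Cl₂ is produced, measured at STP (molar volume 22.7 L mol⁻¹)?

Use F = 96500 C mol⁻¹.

0.256 L

Q = I·t = 0.1840 A × 11820 s = 2175 C.
n(e⁻) = Q/F = 2175 / 96500 = 0.02254 mol.
2 electrons are transferred per Cl₂ molecule, so n(Cl₂) = 0.02254 / 2 = 0.01127 mol.
V = n × V_m = 0.01127 × 22.7 = 0.256 L.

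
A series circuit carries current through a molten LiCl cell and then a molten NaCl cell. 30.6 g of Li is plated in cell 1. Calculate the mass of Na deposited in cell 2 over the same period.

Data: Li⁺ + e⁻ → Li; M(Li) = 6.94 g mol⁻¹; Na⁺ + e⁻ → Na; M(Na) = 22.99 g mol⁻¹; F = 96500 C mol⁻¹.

n(Li) = 30.6 / 6.94 = 4.409 mol.
Since Li⁺ + e⁻ → Li, n(e⁻) passed = 1 × 4.409 = 4.409 mol.
Cells in series carry the same charge, so the same 4.409 mol of electrons passes through cell 2.
Na⁺ + e⁻ → Na, so n(Na) = 4.409 / 1 = 4.409 mol.
m(Na) = 4.409 × 22.99 = 101 g.

101 g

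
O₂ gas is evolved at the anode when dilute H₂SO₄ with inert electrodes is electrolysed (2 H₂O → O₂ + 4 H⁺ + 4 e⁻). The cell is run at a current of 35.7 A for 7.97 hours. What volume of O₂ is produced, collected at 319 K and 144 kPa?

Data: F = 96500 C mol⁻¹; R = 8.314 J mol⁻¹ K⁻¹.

48.9 L

Q = I·t = 35.70 A × 28692 s = 1024000 C.
n(e⁻) = Q/F = 1024000 / 96500 = 10.61 mol.
4 electrons are transferred per O₂ molecule, so n(O₂) = 10.61 / 4 = 2.654 mol.
V = nRT/P = (2.654 × 8.314 × 319) / (144 × 10³ Pa) = 0.0489 m³ = 48.9 L.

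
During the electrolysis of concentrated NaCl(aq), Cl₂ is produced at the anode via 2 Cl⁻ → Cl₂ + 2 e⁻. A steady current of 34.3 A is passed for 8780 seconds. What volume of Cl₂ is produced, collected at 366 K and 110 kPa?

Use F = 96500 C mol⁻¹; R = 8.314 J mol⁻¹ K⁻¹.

43.2 L

Q = I·t = 34.30 A × 8780.0 s = 301200 C.
n(e⁻) = Q/F = 301200 / 96500 = 3.121 mol.
2 electrons are transferred per Cl₂ molecule, so n(Cl₂) = 3.121 / 2 = 1.560 mol.
V = nRT/P = (1.560 × 8.314 × 366) / (110 × 10³ Pa) = 0.0432 m³ = 43.2 L.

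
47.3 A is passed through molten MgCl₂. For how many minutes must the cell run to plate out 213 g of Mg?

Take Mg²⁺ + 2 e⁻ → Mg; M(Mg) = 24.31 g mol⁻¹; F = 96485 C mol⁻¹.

596 min

n(Mg) = m/M = 213 / 24.31 = 8.762 mol.
Each Mg atom requires 2 electrons, so n(e⁻) = 2 × 8.762 = 17.52 mol.
Q = n(e⁻)·F = 17.52 × 96485 = 1691000 C.
t = Q/I = 1691000 / 47.30 A = 35750 s = 596 min.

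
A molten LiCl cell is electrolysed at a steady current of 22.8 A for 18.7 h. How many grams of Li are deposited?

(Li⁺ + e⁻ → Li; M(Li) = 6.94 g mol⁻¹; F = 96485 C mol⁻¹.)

Q = I·t = 22.80 A × 67320 s = 1535000 C.
n(e⁻) = Q/F = 1535000 / 96485 = 15.91 mol.
Li⁺ + e⁻ → Li, so n(Li) = n(e⁻)/1 = 15.91 mol.
m = n·M = 15.91 × 6.94 = 110 g.

110 g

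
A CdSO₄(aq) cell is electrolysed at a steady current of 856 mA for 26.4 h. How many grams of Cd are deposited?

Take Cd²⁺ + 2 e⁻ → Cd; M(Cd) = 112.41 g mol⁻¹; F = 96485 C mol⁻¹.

Q = I·t = 0.8560 A × 95040 s = 81350 C.
n(e⁻) = Q/F = 81350 / 96485 = 0.8432 mol.
Cd²⁺ + 2 e⁻ → Cd, so n(Cd) = n(e⁻)/2 = 0.4216 mol.
m = n·M = 0.4216 × 112.41 = 47.4 g.

47.4 g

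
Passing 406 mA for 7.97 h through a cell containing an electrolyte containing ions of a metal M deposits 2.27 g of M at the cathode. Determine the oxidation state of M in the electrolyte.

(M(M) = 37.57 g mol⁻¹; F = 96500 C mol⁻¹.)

Q = I·t = 0.4060 A × 28692 s = 11650 C, so n(e⁻) = 11650/96500 = 0.1207 mol.
n(M) deposited = 2.27 / 37.57 = 0.06042 mol.
Electrons per atom = n(e⁻)/n(M) = 0.1207 / 0.06042 = 2.00 ≈ 2, so the ion is M²⁺.

+2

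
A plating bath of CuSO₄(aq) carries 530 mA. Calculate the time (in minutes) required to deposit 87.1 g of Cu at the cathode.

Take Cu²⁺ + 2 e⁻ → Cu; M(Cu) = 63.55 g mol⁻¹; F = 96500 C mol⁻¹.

8320 min

n(Cu) = m/M = 87.1 / 63.55 = 1.371 mol.
Each Cu atom requires 2 electrons, so n(e⁻) = 2 × 1.371 = 2.741 mol.
Q = n(e⁻)·F = 2.741 × 96500 = 264500 C.
t = Q/I = 264500 / 0.5300 A = 499100 s = 8320 min.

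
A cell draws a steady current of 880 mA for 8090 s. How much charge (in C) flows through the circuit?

7120 C

Q = I·t = 0.8800 A × 8090.0 s = 7120 C.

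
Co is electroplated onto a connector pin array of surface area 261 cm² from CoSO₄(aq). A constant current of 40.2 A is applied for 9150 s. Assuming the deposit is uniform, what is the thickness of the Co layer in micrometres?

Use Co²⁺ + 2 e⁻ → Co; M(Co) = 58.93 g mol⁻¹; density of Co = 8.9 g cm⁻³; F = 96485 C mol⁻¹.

484 μm

Q = I·t = 40.20 × 9150.0 = 367800 C; n(e⁻) = 3.812 mol.
n(Co) = n(e⁻)/2 = 1.906 mol, so m = 1.906 × 58.93 = 112.3 g.
Volume = m/ρ = 112.3 / 8.9 = 12.62 cm³.
Thickness = V/A = 12.62 / 261 = 0.0484 cm = 484 μm.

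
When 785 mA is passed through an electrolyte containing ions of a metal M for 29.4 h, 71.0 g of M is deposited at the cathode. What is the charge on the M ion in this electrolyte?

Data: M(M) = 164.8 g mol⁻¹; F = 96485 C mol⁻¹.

Q = I·t = 0.7850 A × 105840 s = 83080 C, so n(e⁻) = 83080/96485 = 0.8611 mol.
n(M) deposited = 71.0 / 164.8 = 0.4308 mol.
Electrons per atom = n(e⁻)/n(M) = 0.8611 / 0.4308 = 2.00 ≈ 2, so the ion is M²⁺.

+2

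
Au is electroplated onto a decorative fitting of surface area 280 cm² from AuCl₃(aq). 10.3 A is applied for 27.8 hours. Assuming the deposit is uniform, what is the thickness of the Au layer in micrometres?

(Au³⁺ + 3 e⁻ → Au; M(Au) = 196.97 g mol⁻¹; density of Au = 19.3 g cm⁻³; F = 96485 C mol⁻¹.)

Q = I·t = 10.30 × 100080 = 1031000 C; n(e⁻) = 10.68 mol.
n(Au) = n(e⁻)/3 = 3.561 mol, so m = 3.561 × 196.97 = 701.5 g.
Volume = m/ρ = 701.5 / 19.3 = 36.35 cm³.
Thickness = V/A = 36.35 / 280 = 0.130 cm = 1300 μm.

1300 μm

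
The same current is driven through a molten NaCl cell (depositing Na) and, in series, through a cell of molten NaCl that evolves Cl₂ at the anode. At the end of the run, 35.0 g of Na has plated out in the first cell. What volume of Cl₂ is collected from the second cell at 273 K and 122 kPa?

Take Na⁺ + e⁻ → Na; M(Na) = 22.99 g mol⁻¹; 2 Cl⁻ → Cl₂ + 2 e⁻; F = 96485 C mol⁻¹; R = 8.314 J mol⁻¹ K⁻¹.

n(Na) = 35.0 / 22.99 = 1.522 mol, so n(e⁻) = 1 × 1.522 = 1.522 mol.
The cells are in series, so the same 1.522 mol of electrons passes through the second cell.
2 Cl⁻ → Cl₂ + 2 e⁻ — 2 mol e⁻ per mol Cl₂, so n(Cl₂) = 1.522/2 = 0.7612 mol.
V = nRT/P = (0.7612 × 8.314 × 273) / (122 × 10³) = 0.0142 m³ = 14.2 L.

14.2 L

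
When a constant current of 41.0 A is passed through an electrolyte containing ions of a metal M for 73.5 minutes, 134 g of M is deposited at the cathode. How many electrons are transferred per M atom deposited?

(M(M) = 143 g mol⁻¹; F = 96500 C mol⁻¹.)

Q = I·t = 41.00 A × 4410.0 s = 180800 C, so n(e⁻) = 180800/96500 = 1.874 mol.
n(M) deposited = 134 / 143 = 0.9371 mol.
Electrons per atom = n(e⁻)/n(M) = 1.874 / 0.9371 = 2.00 ≈ 2, so the ion is M²⁺.

2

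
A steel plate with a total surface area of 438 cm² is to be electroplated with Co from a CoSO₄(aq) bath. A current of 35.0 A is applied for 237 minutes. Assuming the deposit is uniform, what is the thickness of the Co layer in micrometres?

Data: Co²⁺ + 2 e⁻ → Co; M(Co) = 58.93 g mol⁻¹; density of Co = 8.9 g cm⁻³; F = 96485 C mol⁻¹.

390 μm

Q = I·t = 35.00 × 14220 = 497700 C; n(e⁻) = 5.158 mol.
n(Co) = n(e⁻)/2 = 2.579 mol, so m = 2.579 × 58.93 = 152.0 g.
Volume = m/ρ = 152.0 / 8.9 = 17.08 cm³.
Thickness = V/A = 17.08 / 438 = 0.0390 cm = 390 μm.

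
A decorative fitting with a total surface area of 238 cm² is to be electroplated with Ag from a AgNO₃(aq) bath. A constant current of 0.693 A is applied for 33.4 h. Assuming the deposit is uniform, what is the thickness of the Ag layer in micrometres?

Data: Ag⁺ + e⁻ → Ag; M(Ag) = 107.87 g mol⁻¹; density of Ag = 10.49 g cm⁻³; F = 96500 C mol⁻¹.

373 μm

Q = I·t = 0.6930 × 120240 = 83330 C; n(e⁻) = 0.8635 mol.
n(Ag) = n(e⁻)/1 = 0.8635 mol, so m = 0.8635 × 107.87 = 93.14 g.
Volume = m/ρ = 93.14 / 10.49 = 8.879 cm³.
Thickness = V/A = 8.879 / 238 = 0.0373 cm = 373 μm.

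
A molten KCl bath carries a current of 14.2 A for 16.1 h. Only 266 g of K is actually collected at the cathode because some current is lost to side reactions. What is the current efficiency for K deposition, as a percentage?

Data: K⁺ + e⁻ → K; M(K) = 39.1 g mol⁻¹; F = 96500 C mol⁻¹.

79.8 %

Q = I·t = 14.20 × 57960 = 823000 C; n(e⁻) = 823000/96500 = 8.529 mol.
Theoretical n(K) = n(e⁻)/1 = 8.529 mol, i.e. m_theo = 8.529 × 39.1 = 333.5 g.
Efficiency = m_actual / m_theo = 266 / 333.5 = 79.8 %.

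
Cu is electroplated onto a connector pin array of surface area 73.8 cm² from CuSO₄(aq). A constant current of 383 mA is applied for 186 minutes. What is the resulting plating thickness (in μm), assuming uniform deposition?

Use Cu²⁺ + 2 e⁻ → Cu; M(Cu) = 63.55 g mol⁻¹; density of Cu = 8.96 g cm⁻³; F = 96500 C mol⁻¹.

Q = I·t = 0.3830 × 11160 = 4274 C; n(e⁻) = 0.04429 mol.
n(Cu) = n(e⁻)/2 = 0.02215 mol, so m = 0.02215 × 63.55 = 1.407 g.
Volume = m/ρ = 1.407 / 8.96 = 0.1571 cm³.
Thickness = V/A = 0.1571 / 73.8 = 0.00213 cm = 21.3 μm.

21.3 μm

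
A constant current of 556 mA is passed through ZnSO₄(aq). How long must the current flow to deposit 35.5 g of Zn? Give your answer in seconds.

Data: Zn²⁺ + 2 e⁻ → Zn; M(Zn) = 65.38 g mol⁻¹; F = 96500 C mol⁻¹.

n(Zn) = m/M = 35.5 / 65.38 = 0.5430 mol.
Each Zn atom requires 2 electrons, so n(e⁻) = 2 × 0.5430 = 1.086 mol.
Q = n(e⁻)·F = 1.086 × 96500 = 104800 C.
t = Q/I = 104800 / 0.5560 A = 188500 s.

1.88 × 10⁵ s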